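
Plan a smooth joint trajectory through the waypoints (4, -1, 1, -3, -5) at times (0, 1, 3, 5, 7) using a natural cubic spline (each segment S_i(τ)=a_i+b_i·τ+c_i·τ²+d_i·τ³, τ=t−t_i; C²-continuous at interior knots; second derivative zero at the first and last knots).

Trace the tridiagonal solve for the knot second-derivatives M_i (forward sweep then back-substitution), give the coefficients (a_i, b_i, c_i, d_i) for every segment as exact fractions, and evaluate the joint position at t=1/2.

  seg 0: a=4 b=-513/82 c=0 d=103/82
  seg 1: a=-1 b=-102/41 c=309/82 d=-83/82
  seg 2: a=1 b=18/41 c=-189/82 d=89/164
  seg 3: a=-3 b=-93/41 c=39/41 d=-13/82
S(1/2) = 675/656

Δ: Δ0=-5, Δ1=1, Δ2=-2, Δ3=-1
row 1: diag=6, rhs=36; c'=1/3, d'=6
row 2: denom=8−2·1/3=22/3; d'=(-18−2·6)/(22/3)=-45/11
row 3: denom=8−2·3/11=82/11; d'=(6−2·-45/11)/(82/11)=78/41
back: M3=78/41
back: M2=-45/11−3/11·78/41=-189/41
back: M1=6−1/3·-189/41=309/41
M: M0=0, M1=309/41, M2=-189/41, M3=78/41, M4=0
seg 0: a=4, c=M0/2=0, d=(M1−M0)/(6·1)=103/82, b=Δ0−h0·(2M0+M1)/6=-513/82
seg 1: a=-1, c=M1/2=309/82, d=(M2−M1)/(6·2)=-83/82, b=Δ1−h1·(2M1+M2)/6=-102/41
seg 2: a=1, c=M2/2=-189/82, d=(M3−M2)/(6·2)=89/164, b=Δ2−h2·(2M2+M3)/6=18/41
seg 3: a=-3, c=M3/2=39/41, d=(M4−M3)/(6·2)=-13/82, b=Δ3−h3·(2M3+M4)/6=-93/41
t_q=1/2 → seg 0, τ=1/2; S=4+-513/82·τ+0·τ²+103/82·τ³=675/656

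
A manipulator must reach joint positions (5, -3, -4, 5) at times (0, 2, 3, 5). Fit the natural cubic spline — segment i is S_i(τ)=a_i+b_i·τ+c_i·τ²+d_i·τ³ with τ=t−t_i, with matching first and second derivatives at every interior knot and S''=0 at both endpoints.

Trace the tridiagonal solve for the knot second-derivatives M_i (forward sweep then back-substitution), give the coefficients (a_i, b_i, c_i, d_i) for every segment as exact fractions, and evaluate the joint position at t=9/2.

  seg 0: a=5 b=-33/7 c=0 d=5/28
  seg 1: a=-3 b=-18/7 c=15/14 d=1/2
  seg 2: a=-4 b=15/14 c=18/7 d=-3/7
S(9/2) = 109/56

Δ: Δ0=-4, Δ1=-1, Δ2=9/2
row 1: diag=6, rhs=18; c'=1/6, d'=3
row 2: denom=6−1·1/6=35/6; d'=(33−1·3)/(35/6)=36/7
back: M2=36/7
back: M1=3−1/6·36/7=15/7
M: M0=0, M1=15/7, M2=36/7, M3=0
seg 0: a=5, c=M0/2=0, d=(M1−M0)/(6·2)=5/28, b=Δ0−h0·(2M0+M1)/6=-33/7
seg 1: a=-3, c=M1/2=15/14, d=(M2−M1)/(6·1)=1/2, b=Δ1−h1·(2M1+M2)/6=-18/7
seg 2: a=-4, c=M2/2=18/7, d=(M3−M2)/(6·2)=-3/7, b=Δ2−h2·(2M2+M3)/6=15/14
t_q=9/2 → seg 2, τ=3/2; S=-4+15/14·τ+18/7·τ²+-3/7·τ³=109/56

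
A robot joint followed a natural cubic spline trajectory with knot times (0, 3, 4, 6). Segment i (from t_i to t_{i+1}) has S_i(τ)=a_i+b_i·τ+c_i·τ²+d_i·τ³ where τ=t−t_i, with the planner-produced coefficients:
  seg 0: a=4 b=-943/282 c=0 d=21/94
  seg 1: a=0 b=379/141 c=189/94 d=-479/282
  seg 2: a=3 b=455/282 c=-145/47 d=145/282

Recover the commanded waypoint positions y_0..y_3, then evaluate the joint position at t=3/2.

y_0=4 y_1=0 y_2=3 y_3=-2
S(3/2) = -197/752

y_0 = S_0(0) = a_0 = 4
y_1 = S_1(0) = a_1 = 0
y_2 = S_2(0) = a_2 = 3
y_3 = S_2(2) = -2
t_q=3/2 is in segment 0 (τ=3/2); S_0(τ)=-197/752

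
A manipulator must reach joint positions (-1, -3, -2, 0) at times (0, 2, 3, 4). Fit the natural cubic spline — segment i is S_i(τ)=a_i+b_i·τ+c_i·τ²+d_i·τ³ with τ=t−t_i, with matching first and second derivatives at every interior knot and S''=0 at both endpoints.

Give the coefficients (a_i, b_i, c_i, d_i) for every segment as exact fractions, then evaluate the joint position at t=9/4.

Δ: Δ0=-1, Δ1=1, Δ2=2
row 1: diag=6, rhs=12; c'=1/6, d'=2
row 2: denom=4−1·1/6=23/6; d'=(6−1·2)/(23/6)=24/23
back: M2=24/23
back: M1=2−1/6·24/23=42/23
M: M0=0, M1=42/23, M2=24/23, M3=0
seg 0: a=-1, c=M0/2=0, d=(M1−M0)/(6·2)=7/46, b=Δ0−h0·(2M0+M1)/6=-37/23
seg 1: a=-3, c=M1/2=21/23, d=(M2−M1)/(6·1)=-3/23, b=Δ1−h1·(2M1+M2)/6=5/23
seg 2: a=-2, c=M2/2=12/23, d=(M3−M2)/(6·1)=-4/23, b=Δ2−h2·(2M2+M3)/6=38/23
t_q=9/4 → seg 1, τ=1/4; S=-3+5/23·τ+21/23·τ²+-3/23·τ³=-185/64

  seg 0: a=-1 b=-37/23 c=0 d=7/46
  seg 1: a=-3 b=5/23 c=21/23 d=-3/23
  seg 2: a=-2 b=38/23 c=12/23 d=-4/23
S(9/4) = -185/64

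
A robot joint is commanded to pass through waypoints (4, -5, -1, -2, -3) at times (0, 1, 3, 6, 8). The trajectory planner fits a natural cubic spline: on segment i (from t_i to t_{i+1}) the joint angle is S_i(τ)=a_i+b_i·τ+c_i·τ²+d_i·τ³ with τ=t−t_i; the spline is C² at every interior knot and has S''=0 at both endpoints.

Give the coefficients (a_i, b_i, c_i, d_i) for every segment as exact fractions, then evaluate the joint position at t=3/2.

  seg 0: a=4 b=-8401/759 c=0 d=1570/759
  seg 1: a=-5 b=-3691/759 c=1570/253 d=-4211/3036
  seg 2: a=-1 b=2516/759 c=-1071/506 d=1367/4554
  seg 3: a=-2 b=-1943/1518 c=148/253 d=-74/759
S(3/2) = -49009/8096

Δ: Δ0=-9, Δ1=2, Δ2=-1/3, Δ3=-1/2
row 1: diag=6, rhs=66; c'=1/3, d'=11
row 2: denom=10−2·1/3=28/3; d'=(-14−2·11)/(28/3)=-27/7
row 3: denom=10−3·9/28=253/28; d'=(-1−3·-27/7)/(253/28)=296/253
back: M3=296/253
back: M2=-27/7−9/28·296/253=-1071/253
back: M1=11−1/3·-1071/253=3140/253
M: M0=0, M1=3140/253, M2=-1071/253, M3=296/253, M4=0
seg 0: a=4, c=M0/2=0, d=(M1−M0)/(6·1)=1570/759, b=Δ0−h0·(2M0+M1)/6=-8401/759
seg 1: a=-5, c=M1/2=1570/253, d=(M2−M1)/(6·2)=-4211/3036, b=Δ1−h1·(2M1+M2)/6=-3691/759
seg 2: a=-1, c=M2/2=-1071/506, d=(M3−M2)/(6·3)=1367/4554, b=Δ2−h2·(2M2+M3)/6=2516/759
seg 3: a=-2, c=M3/2=148/253, d=(M4−M3)/(6·2)=-74/759, b=Δ3−h3·(2M3+M4)/6=-1943/1518
t_q=3/2 → seg 1, τ=1/2; S=-5+-3691/759·τ+1570/253·τ²+-4211/3036·τ³=-49009/8096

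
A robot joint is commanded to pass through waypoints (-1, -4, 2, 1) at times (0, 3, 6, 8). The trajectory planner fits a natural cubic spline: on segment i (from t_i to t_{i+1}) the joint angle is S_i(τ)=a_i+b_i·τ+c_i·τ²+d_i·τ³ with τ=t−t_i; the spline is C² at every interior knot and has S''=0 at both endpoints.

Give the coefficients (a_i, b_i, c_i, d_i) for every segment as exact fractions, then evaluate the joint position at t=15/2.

  seg 0: a=-1 b=-149/74 c=0 d=25/222
  seg 1: a=-4 b=38/37 c=75/74 d=-17/74
  seg 2: a=2 b=67/74 c=-39/37 d=13/74
S(15/2) = 935/592

Δ: Δ0=-1, Δ1=2, Δ2=-1/2
row 1: diag=12, rhs=18; c'=1/4, d'=3/2
row 2: denom=10−3·1/4=37/4; d'=(-15−3·3/2)/(37/4)=-78/37
back: M2=-78/37
back: M1=3/2−1/4·-78/37=75/37
M: M0=0, M1=75/37, M2=-78/37, M3=0
seg 0: a=-1, c=M0/2=0, d=(M1−M0)/(6·3)=25/222, b=Δ0−h0·(2M0+M1)/6=-149/74
seg 1: a=-4, c=M1/2=75/74, d=(M2−M1)/(6·3)=-17/74, b=Δ1−h1·(2M1+M2)/6=38/37
seg 2: a=2, c=M2/2=-39/37, d=(M3−M2)/(6·2)=13/74, b=Δ2−h2·(2M2+M3)/6=67/74
t_q=15/2 → seg 2, τ=3/2; S=2+67/74·τ+-39/37·τ²+13/74·τ³=935/592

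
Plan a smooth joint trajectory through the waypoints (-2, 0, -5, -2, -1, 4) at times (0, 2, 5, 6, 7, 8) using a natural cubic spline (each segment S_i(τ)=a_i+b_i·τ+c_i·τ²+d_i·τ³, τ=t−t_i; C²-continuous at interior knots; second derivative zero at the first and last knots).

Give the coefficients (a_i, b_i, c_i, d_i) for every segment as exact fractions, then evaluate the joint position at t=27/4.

  seg 0: a=-2 b=6407/3075 c=0 d=-833/3075
  seg 1: a=0 b=-3589/3075 c=-1666/1025 d=4486/9225
  seg 2: a=-5 b=6797/3075 c=564/205 d=-6032/3075
  seg 3: a=-2 b=5621/3075 c=-3212/1025 d=1418/615
  seg 4: a=-1 b=7619/3075 c=3878/1025 d=-3878/3075
S(27/4) = -46543/32800

Δ: Δ0=1, Δ1=-5/3, Δ2=3, Δ3=1, Δ4=5
row 1: diag=10, rhs=-16; c'=3/10, d'=-8/5
row 2: denom=8−3·3/10=71/10; d'=(28−3·-8/5)/(71/10)=328/71
row 3: denom=4−1·10/71=274/71; d'=(-12−1·328/71)/(274/71)=-590/137
row 4: denom=4−1·71/274=1025/274; d'=(24−1·-590/137)/(1025/274)=7756/1025
back: M4=7756/1025
back: M3=-590/137−71/274·7756/1025=-6424/1025
back: M2=328/71−10/71·-6424/1025=1128/205
back: M1=-8/5−3/10·1128/205=-3332/1025
M: M0=0, M1=-3332/1025, M2=1128/205, M3=-6424/1025, M4=7756/1025, M5=0
seg 0: a=-2, c=M0/2=0, d=(M1−M0)/(6·2)=-833/3075, b=Δ0−h0·(2M0+M1)/6=6407/3075
seg 1: a=0, c=M1/2=-1666/1025, d=(M2−M1)/(6·3)=4486/9225, b=Δ1−h1·(2M1+M2)/6=-3589/3075
seg 2: a=-5, c=M2/2=564/205, d=(M3−M2)/(6·1)=-6032/3075, b=Δ2−h2·(2M2+M3)/6=6797/3075
seg 3: a=-2, c=M3/2=-3212/1025, d=(M4−M3)/(6·1)=1418/615, b=Δ3−h3·(2M3+M4)/6=5621/3075
seg 4: a=-1, c=M4/2=3878/1025, d=(M5−M4)/(6·1)=-3878/3075, b=Δ4−h4·(2M4+M5)/6=7619/3075
t_q=27/4 → seg 3, τ=3/4; S=-2+5621/3075·τ+-3212/1025·τ²+1418/615·τ³=-46543/32800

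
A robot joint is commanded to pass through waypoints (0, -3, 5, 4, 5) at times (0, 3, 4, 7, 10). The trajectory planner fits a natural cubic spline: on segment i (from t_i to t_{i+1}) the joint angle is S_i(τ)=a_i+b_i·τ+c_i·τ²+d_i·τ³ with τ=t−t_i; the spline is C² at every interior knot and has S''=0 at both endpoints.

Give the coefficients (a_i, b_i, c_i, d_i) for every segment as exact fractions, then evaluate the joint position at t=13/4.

  seg 0: a=0 b=-371/76 c=0 d=295/684
  seg 1: a=-3 b=257/38 c=295/76 d=-201/76
  seg 2: a=5 b=501/76 c=-77/19 d=1193/2052
  seg 3: a=4 b=-77/38 c=269/228 d=-269/2052
S(13/4) = -5389/4864

Δ: Δ0=-1, Δ1=8, Δ2=-1/3, Δ3=1/3
row 1: diag=8, rhs=54; c'=1/8, d'=27/4
row 2: denom=8−1·1/8=63/8; d'=(-50−1·27/4)/(63/8)=-454/63
row 3: denom=12−3·8/21=76/7; d'=(4−3·-454/63)/(76/7)=269/114
back: M3=269/114
back: M2=-454/63−8/21·269/114=-154/19
back: M1=27/4−1/8·-154/19=295/38
M: M0=0, M1=295/38, M2=-154/19, M3=269/114, M4=0
seg 0: a=0, c=M0/2=0, d=(M1−M0)/(6·3)=295/684, b=Δ0−h0·(2M0+M1)/6=-371/76
seg 1: a=-3, c=M1/2=295/76, d=(M2−M1)/(6·1)=-201/76, b=Δ1−h1·(2M1+M2)/6=257/38
seg 2: a=5, c=M2/2=-77/19, d=(M3−M2)/(6·3)=1193/2052, b=Δ2−h2·(2M2+M3)/6=501/76
seg 3: a=4, c=M3/2=269/228, d=(M4−M3)/(6·3)=-269/2052, b=Δ3−h3·(2M3+M4)/6=-77/38
t_q=13/4 → seg 1, τ=1/4; S=-3+257/38·τ+295/76·τ²+-201/76·τ³=-5389/4864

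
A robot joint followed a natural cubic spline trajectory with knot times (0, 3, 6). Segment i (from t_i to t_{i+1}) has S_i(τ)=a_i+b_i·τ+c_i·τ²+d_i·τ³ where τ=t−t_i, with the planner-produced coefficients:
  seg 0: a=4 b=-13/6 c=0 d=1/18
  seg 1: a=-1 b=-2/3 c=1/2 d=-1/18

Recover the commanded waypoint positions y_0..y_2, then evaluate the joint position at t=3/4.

y_0 = S_0(0) = a_0 = 4
y_1 = S_1(0) = a_1 = -1
y_2 = S_1(3) = 0
t_q=3/4 is in segment 0 (τ=3/4); S_0(τ)=307/128

y_0=4 y_1=-1 y_2=0
S(3/4) = 307/128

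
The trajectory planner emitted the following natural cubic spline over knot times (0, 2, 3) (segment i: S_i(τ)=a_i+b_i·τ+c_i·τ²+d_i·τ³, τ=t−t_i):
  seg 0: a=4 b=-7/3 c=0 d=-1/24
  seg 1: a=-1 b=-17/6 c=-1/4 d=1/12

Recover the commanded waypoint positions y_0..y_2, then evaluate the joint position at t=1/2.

y_0=4 y_1=-1 y_2=-4
S(1/2) = 181/64

y_0 = S_0(0) = a_0 = 4
y_1 = S_1(0) = a_1 = -1
y_2 = S_1(1) = -4
t_q=1/2 is in segment 0 (τ=1/2); S_0(τ)=181/64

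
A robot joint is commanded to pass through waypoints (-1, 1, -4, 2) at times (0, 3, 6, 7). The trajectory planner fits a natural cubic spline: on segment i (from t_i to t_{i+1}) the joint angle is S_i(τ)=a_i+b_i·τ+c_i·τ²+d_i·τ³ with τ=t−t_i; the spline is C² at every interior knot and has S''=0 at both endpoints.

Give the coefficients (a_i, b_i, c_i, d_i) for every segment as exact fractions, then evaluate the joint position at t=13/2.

Δ: Δ0=2/3, Δ1=-5/3, Δ2=6
row 1: diag=12, rhs=-14; c'=1/4, d'=-7/6
row 2: denom=8−3·1/4=29/4; d'=(46−3·-7/6)/(29/4)=198/29
back: M2=198/29
back: M1=-7/6−1/4·198/29=-250/87
M: M0=0, M1=-250/87, M2=198/29, M3=0
seg 0: a=-1, c=M0/2=0, d=(M1−M0)/(6·3)=-125/783, b=Δ0−h0·(2M0+M1)/6=61/29
seg 1: a=1, c=M1/2=-125/87, d=(M2−M1)/(6·3)=422/783, b=Δ1−h1·(2M1+M2)/6=-64/29
seg 2: a=-4, c=M2/2=99/29, d=(M3−M2)/(6·1)=-33/29, b=Δ2−h2·(2M2+M3)/6=108/29
t_q=13/2 → seg 2, τ=1/2; S=-4+108/29·τ+99/29·τ²+-33/29·τ³=-331/232

  seg 0: a=-1 b=61/29 c=0 d=-125/783
  seg 1: a=1 b=-64/29 c=-125/87 d=422/783
  seg 2: a=-4 b=108/29 c=99/29 d=-33/29
S(13/2) = -331/232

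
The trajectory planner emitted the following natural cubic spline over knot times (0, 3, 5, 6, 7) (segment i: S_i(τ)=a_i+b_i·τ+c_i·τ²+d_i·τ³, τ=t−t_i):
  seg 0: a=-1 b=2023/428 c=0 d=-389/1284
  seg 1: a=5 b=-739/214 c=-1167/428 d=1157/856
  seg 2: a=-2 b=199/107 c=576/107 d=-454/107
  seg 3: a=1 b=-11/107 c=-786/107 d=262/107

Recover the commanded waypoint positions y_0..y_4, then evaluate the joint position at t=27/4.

y_0=-1 y_1=5 y_2=-2 y_3=1 y_4=-4
S(27/4) = -7451/3424

y_0 = S_0(0) = a_0 = -1
y_1 = S_1(0) = a_1 = 5
y_2 = S_2(0) = a_2 = -2
y_3 = S_3(0) = a_3 = 1
y_4 = S_3(1) = -4
t_q=27/4 is in segment 3 (τ=3/4); S_3(τ)=-7451/3424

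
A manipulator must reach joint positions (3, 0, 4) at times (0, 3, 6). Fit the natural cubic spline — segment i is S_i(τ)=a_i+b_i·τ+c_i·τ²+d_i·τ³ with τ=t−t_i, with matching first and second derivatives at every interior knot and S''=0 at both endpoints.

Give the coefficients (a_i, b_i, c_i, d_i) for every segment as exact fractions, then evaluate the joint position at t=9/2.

  seg 0: a=3 b=-19/12 c=0 d=7/108
  seg 1: a=0 b=1/6 c=7/12 d=-7/108
S(9/2) = 43/32

Δ: Δ0=-1, Δ1=4/3
row 1: diag=12, rhs=14; c'=1/4, d'=7/6
back: M1=7/6
M: M0=0, M1=7/6, M2=0
seg 0: a=3, c=M0/2=0, d=(M1−M0)/(6·3)=7/108, b=Δ0−h0·(2M0+M1)/6=-19/12
seg 1: a=0, c=M1/2=7/12, d=(M2−M1)/(6·3)=-7/108, b=Δ1−h1·(2M1+M2)/6=1/6
t_q=9/2 → seg 1, τ=3/2; S=0+1/6·τ+7/12·τ²+-7/108·τ³=43/32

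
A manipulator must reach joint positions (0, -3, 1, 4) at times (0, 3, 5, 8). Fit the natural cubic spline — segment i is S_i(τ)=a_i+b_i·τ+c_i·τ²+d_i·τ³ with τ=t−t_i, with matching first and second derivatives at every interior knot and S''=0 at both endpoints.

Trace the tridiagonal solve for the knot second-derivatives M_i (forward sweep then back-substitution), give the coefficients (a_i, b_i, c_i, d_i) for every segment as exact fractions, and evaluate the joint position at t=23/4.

  seg 0: a=0 b=-2 c=0 d=1/9
  seg 1: a=-3 b=1 c=1 d=-1/4
  seg 2: a=1 b=2 c=-1/2 d=1/18
S(23/4) = 287/128

Δ: Δ0=-1, Δ1=2, Δ2=1
row 1: diag=10, rhs=18; c'=1/5, d'=9/5
row 2: denom=10−2·1/5=48/5; d'=(-6−2·9/5)/(48/5)=-1
back: M2=-1
back: M1=9/5−1/5·-1=2
M: M0=0, M1=2, M2=-1, M3=0
seg 0: a=0, c=M0/2=0, d=(M1−M0)/(6·3)=1/9, b=Δ0−h0·(2M0+M1)/6=-2
seg 1: a=-3, c=M1/2=1, d=(M2−M1)/(6·2)=-1/4, b=Δ1−h1·(2M1+M2)/6=1
seg 2: a=1, c=M2/2=-1/2, d=(M3−M2)/(6·3)=1/18, b=Δ2−h2·(2M2+M3)/6=2
t_q=23/4 → seg 2, τ=3/4; S=1+2·τ+-1/2·τ²+1/18·τ³=287/128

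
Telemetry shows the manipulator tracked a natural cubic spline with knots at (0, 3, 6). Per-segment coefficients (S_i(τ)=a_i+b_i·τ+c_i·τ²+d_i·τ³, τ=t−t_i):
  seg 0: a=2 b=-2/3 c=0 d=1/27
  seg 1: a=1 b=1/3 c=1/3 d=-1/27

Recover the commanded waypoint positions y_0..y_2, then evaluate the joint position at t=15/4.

y_0 = S_0(0) = a_0 = 2
y_1 = S_1(0) = a_1 = 1
y_2 = S_1(3) = 4
t_q=15/4 is in segment 1 (τ=3/4); S_1(τ)=91/64

y_0=2 y_1=1 y_2=4
S(15/4) = 91/64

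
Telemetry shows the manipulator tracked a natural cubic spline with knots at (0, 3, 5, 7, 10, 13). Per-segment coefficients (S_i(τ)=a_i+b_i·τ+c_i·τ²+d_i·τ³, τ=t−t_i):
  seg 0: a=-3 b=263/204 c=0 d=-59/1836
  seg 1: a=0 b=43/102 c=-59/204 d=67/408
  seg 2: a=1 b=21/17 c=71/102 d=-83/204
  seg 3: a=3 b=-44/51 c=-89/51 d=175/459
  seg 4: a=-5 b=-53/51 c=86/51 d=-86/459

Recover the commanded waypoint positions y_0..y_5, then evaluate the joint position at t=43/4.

y_0 = S_0(0) = a_0 = -3
y_1 = S_1(0) = a_1 = 0
y_2 = S_2(0) = a_2 = 1
y_3 = S_3(0) = a_3 = 3
y_4 = S_4(0) = a_4 = -5
y_5 = S_4(3) = 2
t_q=43/4 is in segment 4 (τ=3/4); S_4(τ)=-2671/544

y_0=-3 y_1=0 y_2=1 y_3=3 y_4=-5 y_5=2
S(43/4) = -2671/544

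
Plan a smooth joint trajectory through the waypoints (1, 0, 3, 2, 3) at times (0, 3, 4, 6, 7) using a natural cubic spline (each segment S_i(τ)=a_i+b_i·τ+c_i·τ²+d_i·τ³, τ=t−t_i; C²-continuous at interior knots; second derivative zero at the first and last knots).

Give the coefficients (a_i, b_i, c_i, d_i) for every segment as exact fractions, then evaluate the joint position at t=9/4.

Δ: Δ0=-1/3, Δ1=3, Δ2=-1/2, Δ3=1
row 1: diag=8, rhs=20; c'=1/8, d'=5/2
row 2: denom=6−1·1/8=47/8; d'=(-21−1·5/2)/(47/8)=-4
row 3: denom=6−2·16/47=250/47; d'=(9−2·-4)/(250/47)=799/250
back: M3=799/250
back: M2=-4−16/47·799/250=-636/125
back: M1=5/2−1/8·-636/125=392/125
M: M0=0, M1=392/125, M2=-636/125, M3=799/250, M4=0
seg 0: a=1, c=M0/2=0, d=(M1−M0)/(6·3)=196/1125, b=Δ0−h0·(2M0+M1)/6=-713/375
seg 1: a=0, c=M1/2=196/125, d=(M2−M1)/(6·1)=-514/375, b=Δ1−h1·(2M1+M2)/6=1051/375
seg 2: a=3, c=M2/2=-318/125, d=(M3−M2)/(6·2)=2071/3000, b=Δ2−h2·(2M2+M3)/6=137/75
seg 3: a=2, c=M3/2=799/500, d=(M4−M3)/(6·1)=-799/1500, b=Δ3−h3·(2M3+M4)/6=-49/750
t_q=9/4 → seg 0, τ=9/4; S=1+-713/375·τ+0·τ²+196/1125·τ³=-2587/2000

  seg 0: a=1 b=-713/375 c=0 d=196/1125
  seg 1: a=0 b=1051/375 c=196/125 d=-514/375
  seg 2: a=3 b=137/75 c=-318/125 d=2071/3000
  seg 3: a=2 b=-49/750 c=799/500 d=-799/1500
S(9/4) = -2587/2000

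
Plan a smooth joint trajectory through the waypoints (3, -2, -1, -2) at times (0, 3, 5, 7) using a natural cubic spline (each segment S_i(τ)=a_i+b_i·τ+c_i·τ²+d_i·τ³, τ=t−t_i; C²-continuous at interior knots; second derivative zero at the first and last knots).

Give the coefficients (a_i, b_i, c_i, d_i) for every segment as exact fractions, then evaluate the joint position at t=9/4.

Δ: Δ0=-5/3, Δ1=1/2, Δ2=-1/2
row 1: diag=10, rhs=13; c'=1/5, d'=13/10
row 2: denom=8−2·1/5=38/5; d'=(-6−2·13/10)/(38/5)=-43/38
back: M2=-43/38
back: M1=13/10−1/5·-43/38=29/19
M: M0=0, M1=29/19, M2=-43/38, M3=0
seg 0: a=3, c=M0/2=0, d=(M1−M0)/(6·3)=29/342, b=Δ0−h0·(2M0+M1)/6=-277/114
seg 1: a=-2, c=M1/2=29/38, d=(M2−M1)/(6·2)=-101/456, b=Δ1−h1·(2M1+M2)/6=-8/57
seg 2: a=-1, c=M2/2=-43/76, d=(M3−M2)/(6·2)=43/456, b=Δ2−h2·(2M2+M3)/6=29/114
t_q=9/4 → seg 0, τ=9/4; S=3+-277/114·τ+0·τ²+29/342·τ³=-3651/2432

  seg 0: a=3 b=-277/114 c=0 d=29/342
  seg 1: a=-2 b=-8/57 c=29/38 d=-101/456
  seg 2: a=-1 b=29/114 c=-43/76 d=43/456
S(9/4) = -3651/2432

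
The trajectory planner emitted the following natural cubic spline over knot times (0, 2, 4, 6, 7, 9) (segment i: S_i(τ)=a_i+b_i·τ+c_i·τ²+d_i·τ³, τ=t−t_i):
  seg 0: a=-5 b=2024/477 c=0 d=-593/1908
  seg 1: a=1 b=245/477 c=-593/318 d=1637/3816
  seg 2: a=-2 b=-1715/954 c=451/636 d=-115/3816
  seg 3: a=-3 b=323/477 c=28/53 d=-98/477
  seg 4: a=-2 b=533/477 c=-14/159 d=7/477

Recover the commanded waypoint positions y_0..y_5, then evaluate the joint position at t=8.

y_0 = S_0(0) = a_0 = -5
y_1 = S_1(0) = a_1 = 1
y_2 = S_2(0) = a_2 = -2
y_3 = S_3(0) = a_3 = -3
y_4 = S_4(0) = a_4 = -2
y_5 = S_4(2) = 0
t_q=8 is in segment 4 (τ=1); S_4(τ)=-152/159

y_0=-5 y_1=1 y_2=-2 y_3=-3 y_4=-2 y_5=0
S(8) = -152/159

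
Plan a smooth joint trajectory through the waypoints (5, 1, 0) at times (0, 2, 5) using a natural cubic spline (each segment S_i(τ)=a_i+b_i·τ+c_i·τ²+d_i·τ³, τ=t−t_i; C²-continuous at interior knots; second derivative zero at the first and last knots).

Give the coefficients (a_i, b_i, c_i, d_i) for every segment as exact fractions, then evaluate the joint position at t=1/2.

  seg 0: a=5 b=-7/3 c=0 d=1/12
  seg 1: a=1 b=-4/3 c=1/2 d=-1/18
S(1/2) = 123/32

Δ: Δ0=-2, Δ1=-1/3
row 1: diag=10, rhs=10; c'=3/10, d'=1
back: M1=1
M: M0=0, M1=1, M2=0
seg 0: a=5, c=M0/2=0, d=(M1−M0)/(6·2)=1/12, b=Δ0−h0·(2M0+M1)/6=-7/3
seg 1: a=1, c=M1/2=1/2, d=(M2−M1)/(6·3)=-1/18, b=Δ1−h1·(2M1+M2)/6=-4/3
t_q=1/2 → seg 0, τ=1/2; S=5+-7/3·τ+0·τ²+1/12·τ³=123/32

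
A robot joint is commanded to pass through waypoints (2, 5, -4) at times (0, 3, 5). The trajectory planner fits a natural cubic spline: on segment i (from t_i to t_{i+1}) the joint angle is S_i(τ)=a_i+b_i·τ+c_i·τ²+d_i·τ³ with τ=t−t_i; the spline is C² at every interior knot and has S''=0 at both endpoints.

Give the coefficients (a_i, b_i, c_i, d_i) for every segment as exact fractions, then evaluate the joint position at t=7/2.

Δ: Δ0=1, Δ1=-9/2
row 1: diag=10, rhs=-33; c'=1/5, d'=-33/10
back: M1=-33/10
M: M0=0, M1=-33/10, M2=0
seg 0: a=2, c=M0/2=0, d=(M1−M0)/(6·3)=-11/60, b=Δ0−h0·(2M0+M1)/6=53/20
seg 1: a=5, c=M1/2=-33/20, d=(M2−M1)/(6·2)=11/40, b=Δ1−h1·(2M1+M2)/6=-23/10
t_q=7/2 → seg 1, τ=1/2; S=5+-23/10·τ+-33/20·τ²+11/40·τ³=1111/320

  seg 0: a=2 b=53/20 c=0 d=-11/60
  seg 1: a=5 b=-23/10 c=-33/20 d=11/40
S(7/2) = 1111/320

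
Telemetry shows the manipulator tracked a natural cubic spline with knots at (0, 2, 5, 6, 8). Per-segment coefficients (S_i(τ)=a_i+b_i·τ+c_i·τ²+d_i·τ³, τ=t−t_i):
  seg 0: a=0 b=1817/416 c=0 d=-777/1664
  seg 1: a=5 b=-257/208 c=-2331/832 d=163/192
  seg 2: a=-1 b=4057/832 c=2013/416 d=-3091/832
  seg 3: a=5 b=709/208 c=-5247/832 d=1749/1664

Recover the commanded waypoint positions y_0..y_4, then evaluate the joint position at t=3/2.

y_0 = S_0(0) = a_0 = 0
y_1 = S_1(0) = a_1 = 5
y_2 = S_2(0) = a_2 = -1
y_3 = S_3(0) = a_3 = 5
y_4 = S_3(2) = -5
t_q=3/2 is in segment 0 (τ=3/2); S_0(τ)=66237/13312

y_0=0 y_1=5 y_2=-1 y_3=5 y_4=-5
S(3/2) = 66237/13312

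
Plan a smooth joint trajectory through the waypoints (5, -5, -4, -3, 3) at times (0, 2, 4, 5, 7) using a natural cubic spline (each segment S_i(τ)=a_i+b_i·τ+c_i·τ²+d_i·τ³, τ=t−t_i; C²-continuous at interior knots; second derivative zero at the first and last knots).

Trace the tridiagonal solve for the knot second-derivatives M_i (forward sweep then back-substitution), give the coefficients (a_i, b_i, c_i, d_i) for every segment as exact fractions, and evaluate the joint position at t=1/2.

  seg 0: a=5 b=-1661/256 c=0 d=381/1024
  seg 1: a=-5 b=-259/128 c=1143/512 d=-497/1024
  seg 2: a=-4 b=277/256 c=-87/128 d=153/256
  seg 3: a=-3 b=97/64 c=285/256 d=-95/512
S(1/2) = 14765/8192

Δ: Δ0=-5, Δ1=1/2, Δ2=1, Δ3=3
row 1: diag=8, rhs=33; c'=1/4, d'=33/8
row 2: denom=6−2·1/4=11/2; d'=(3−2·33/8)/(11/2)=-21/22
row 3: denom=6−1·2/11=64/11; d'=(12−1·-21/22)/(64/11)=285/128
back: M3=285/128
back: M2=-21/22−2/11·285/128=-87/64
back: M1=33/8−1/4·-87/64=1143/256
M: M0=0, M1=1143/256, M2=-87/64, M3=285/128, M4=0
seg 0: a=5, c=M0/2=0, d=(M1−M0)/(6·2)=381/1024, b=Δ0−h0·(2M0+M1)/6=-1661/256
seg 1: a=-5, c=M1/2=1143/512, d=(M2−M1)/(6·2)=-497/1024, b=Δ1−h1·(2M1+M2)/6=-259/128
seg 2: a=-4, c=M2/2=-87/128, d=(M3−M2)/(6·1)=153/256, b=Δ2−h2·(2M2+M3)/6=277/256
seg 3: a=-3, c=M3/2=285/256, d=(M4−M3)/(6·2)=-95/512, b=Δ3−h3·(2M3+M4)/6=97/64
t_q=1/2 → seg 0, τ=1/2; S=5+-1661/256·τ+0·τ²+381/1024·τ³=14765/8192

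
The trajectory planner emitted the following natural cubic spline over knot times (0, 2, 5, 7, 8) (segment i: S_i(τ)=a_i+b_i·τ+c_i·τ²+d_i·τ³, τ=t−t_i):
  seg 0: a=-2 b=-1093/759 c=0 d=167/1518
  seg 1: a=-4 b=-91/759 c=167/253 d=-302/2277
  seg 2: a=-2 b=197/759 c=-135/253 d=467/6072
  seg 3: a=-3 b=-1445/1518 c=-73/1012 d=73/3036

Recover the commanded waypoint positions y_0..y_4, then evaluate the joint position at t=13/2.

y_0=-2 y_1=-4 y_2=-2 y_3=-3 y_4=-4
S(13/2) = -41317/16192

y_0 = S_0(0) = a_0 = -2
y_1 = S_1(0) = a_1 = -4
y_2 = S_2(0) = a_2 = -2
y_3 = S_3(0) = a_3 = -3
y_4 = S_3(1) = -4
t_q=13/2 is in segment 2 (τ=3/2); S_2(τ)=-41317/16192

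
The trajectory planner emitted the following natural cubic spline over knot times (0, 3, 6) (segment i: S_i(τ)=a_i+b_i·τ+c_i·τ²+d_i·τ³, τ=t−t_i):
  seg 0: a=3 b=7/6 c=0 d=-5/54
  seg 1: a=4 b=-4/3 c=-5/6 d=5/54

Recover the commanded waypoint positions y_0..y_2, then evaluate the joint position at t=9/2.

y_0=3 y_1=4 y_2=-5
S(9/2) = 7/16

y_0 = S_0(0) = a_0 = 3
y_1 = S_1(0) = a_1 = 4
y_2 = S_1(3) = -5
t_q=9/2 is in segment 1 (τ=3/2); S_1(τ)=7/16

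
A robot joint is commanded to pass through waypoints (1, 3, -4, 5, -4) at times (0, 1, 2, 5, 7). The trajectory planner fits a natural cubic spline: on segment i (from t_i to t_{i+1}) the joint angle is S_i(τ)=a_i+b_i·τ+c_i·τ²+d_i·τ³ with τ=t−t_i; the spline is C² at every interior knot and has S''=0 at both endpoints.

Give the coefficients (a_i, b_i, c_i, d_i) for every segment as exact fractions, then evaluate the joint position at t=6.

Δ: Δ0=2, Δ1=-7, Δ2=3, Δ3=-9/2
row 1: diag=4, rhs=-54; c'=1/4, d'=-27/2
row 2: denom=8−1·1/4=31/4; d'=(60−1·-27/2)/(31/4)=294/31
row 3: denom=10−3·12/31=274/31; d'=(-45−3·294/31)/(274/31)=-2277/274
back: M3=-2277/274
back: M2=294/31−12/31·-2277/274=1740/137
back: M1=-27/2−1/4·1740/137=-4569/274
M: M0=0, M1=-4569/274, M2=1740/137, M3=-2277/274, M4=0
seg 0: a=1, c=M0/2=0, d=(M1−M0)/(6·1)=-1523/548, b=Δ0−h0·(2M0+M1)/6=2619/548
seg 1: a=3, c=M1/2=-4569/548, d=(M2−M1)/(6·1)=2683/548, b=Δ1−h1·(2M1+M2)/6=-975/274
seg 2: a=-4, c=M2/2=870/137, d=(M3−M2)/(6·3)=-1919/1644, b=Δ2−h2·(2M2+M3)/6=-3039/548
seg 3: a=5, c=M3/2=-2277/548, d=(M4−M3)/(6·2)=759/1096, b=Δ3−h3·(2M3+M4)/6=285/274
t_q=6 → seg 3, τ=1; S=5+285/274·τ+-2277/548·τ²+759/1096·τ³=2825/1096

  seg 0: a=1 b=2619/548 c=0 d=-1523/548
  seg 1: a=3 b=-975/274 c=-4569/548 d=2683/548
  seg 2: a=-4 b=-3039/548 c=870/137 d=-1919/1644
  seg 3: a=5 b=285/274 c=-2277/548 d=759/1096
S(6) = 2825/1096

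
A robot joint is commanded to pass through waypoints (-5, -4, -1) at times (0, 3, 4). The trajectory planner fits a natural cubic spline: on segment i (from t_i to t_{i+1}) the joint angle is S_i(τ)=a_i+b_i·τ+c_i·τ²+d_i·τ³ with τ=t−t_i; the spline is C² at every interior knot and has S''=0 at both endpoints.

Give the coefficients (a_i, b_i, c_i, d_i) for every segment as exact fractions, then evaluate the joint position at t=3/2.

  seg 0: a=-5 b=-2/3 c=0 d=1/9
  seg 1: a=-4 b=7/3 c=1 d=-1/3
S(3/2) = -45/8

Δ: Δ0=1/3, Δ1=3
row 1: diag=8, rhs=16; c'=1/8, d'=2
back: M1=2
M: M0=0, M1=2, M2=0
seg 0: a=-5, c=M0/2=0, d=(M1−M0)/(6·3)=1/9, b=Δ0−h0·(2M0+M1)/6=-2/3
seg 1: a=-4, c=M1/2=1, d=(M2−M1)/(6·1)=-1/3, b=Δ1−h1·(2M1+M2)/6=7/3
t_q=3/2 → seg 0, τ=3/2; S=-5+-2/3·τ+0·τ²+1/9·τ³=-45/8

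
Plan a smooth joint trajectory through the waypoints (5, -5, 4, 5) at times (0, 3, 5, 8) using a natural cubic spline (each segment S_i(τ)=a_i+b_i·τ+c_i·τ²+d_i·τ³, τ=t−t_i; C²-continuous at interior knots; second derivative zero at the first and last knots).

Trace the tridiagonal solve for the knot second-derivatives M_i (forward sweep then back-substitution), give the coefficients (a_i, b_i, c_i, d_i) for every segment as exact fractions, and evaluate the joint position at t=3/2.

Δ: Δ0=-10/3, Δ1=9/2, Δ2=1/3
row 1: diag=10, rhs=47; c'=1/5, d'=47/10
row 2: denom=10−2·1/5=48/5; d'=(-25−2·47/10)/(48/5)=-43/12
back: M2=-43/12
back: M1=47/10−1/5·-43/12=65/12
M: M0=0, M1=65/12, M2=-43/12, M3=0
seg 0: a=5, c=M0/2=0, d=(M1−M0)/(6·3)=65/216, b=Δ0−h0·(2M0+M1)/6=-145/24
seg 1: a=-5, c=M1/2=65/24, d=(M2−M1)/(6·2)=-3/4, b=Δ1−h1·(2M1+M2)/6=25/12
seg 2: a=4, c=M2/2=-43/24, d=(M3−M2)/(6·3)=43/216, b=Δ2−h2·(2M2+M3)/6=47/12
t_q=3/2 → seg 0, τ=3/2; S=5+-145/24·τ+0·τ²+65/216·τ³=-195/64

  seg 0: a=5 b=-145/24 c=0 d=65/216
  seg 1: a=-5 b=25/12 c=65/24 d=-3/4
  seg 2: a=4 b=47/12 c=-43/24 d=43/216
S(3/2) = -195/64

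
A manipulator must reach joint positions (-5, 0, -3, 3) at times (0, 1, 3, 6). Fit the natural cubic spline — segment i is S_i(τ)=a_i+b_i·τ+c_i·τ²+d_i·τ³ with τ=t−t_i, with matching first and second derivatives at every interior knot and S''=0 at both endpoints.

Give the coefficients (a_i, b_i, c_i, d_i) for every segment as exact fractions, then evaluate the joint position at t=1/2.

  seg 0: a=-5 b=44/7 c=0 d=-9/7
  seg 1: a=0 b=17/7 c=-27/7 d=53/56
  seg 2: a=-3 b=-23/14 c=51/28 d=-17/84
S(1/2) = -113/56

Δ: Δ0=5, Δ1=-3/2, Δ2=2
row 1: diag=6, rhs=-39; c'=1/3, d'=-13/2
row 2: denom=10−2·1/3=28/3; d'=(21−2·-13/2)/(28/3)=51/14
back: M2=51/14
back: M1=-13/2−1/3·51/14=-54/7
M: M0=0, M1=-54/7, M2=51/14, M3=0
seg 0: a=-5, c=M0/2=0, d=(M1−M0)/(6·1)=-9/7, b=Δ0−h0·(2M0+M1)/6=44/7
seg 1: a=0, c=M1/2=-27/7, d=(M2−M1)/(6·2)=53/56, b=Δ1−h1·(2M1+M2)/6=17/7
seg 2: a=-3, c=M2/2=51/28, d=(M3−M2)/(6·3)=-17/84, b=Δ2−h2·(2M2+M3)/6=-23/14
t_q=1/2 → seg 0, τ=1/2; S=-5+44/7·τ+0·τ²+-9/7·τ³=-113/56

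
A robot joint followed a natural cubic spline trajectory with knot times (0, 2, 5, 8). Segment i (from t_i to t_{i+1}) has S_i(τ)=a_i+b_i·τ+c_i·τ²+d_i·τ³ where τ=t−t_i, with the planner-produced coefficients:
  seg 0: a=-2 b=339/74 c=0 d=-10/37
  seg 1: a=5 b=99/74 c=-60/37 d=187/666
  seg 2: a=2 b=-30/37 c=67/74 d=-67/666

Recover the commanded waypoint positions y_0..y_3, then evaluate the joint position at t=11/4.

y_0=-2 y_1=5 y_2=2 y_3=5
S(11/4) = 24673/4736

y_0 = S_0(0) = a_0 = -2
y_1 = S_1(0) = a_1 = 5
y_2 = S_2(0) = a_2 = 2
y_3 = S_2(3) = 5
t_q=11/4 is in segment 1 (τ=3/4); S_1(τ)=24673/4736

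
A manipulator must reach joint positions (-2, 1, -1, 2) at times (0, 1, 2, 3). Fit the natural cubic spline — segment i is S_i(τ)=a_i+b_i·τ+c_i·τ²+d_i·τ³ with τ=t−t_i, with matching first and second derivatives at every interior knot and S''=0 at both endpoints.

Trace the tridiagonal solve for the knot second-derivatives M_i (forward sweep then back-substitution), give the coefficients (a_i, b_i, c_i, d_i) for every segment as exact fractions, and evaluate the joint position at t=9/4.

  seg 0: a=-2 b=14/3 c=0 d=-5/3
  seg 1: a=1 b=-1/3 c=-5 d=10/3
  seg 2: a=-1 b=-1/3 c=5 d=-5/3
S(9/4) = -51/64

Δ: Δ0=3, Δ1=-2, Δ2=3
row 1: diag=4, rhs=-30; c'=1/4, d'=-15/2
row 2: denom=4−1·1/4=15/4; d'=(30−1·-15/2)/(15/4)=10
back: M2=10
back: M1=-15/2−1/4·10=-10
M: M0=0, M1=-10, M2=10, M3=0
seg 0: a=-2, c=M0/2=0, d=(M1−M0)/(6·1)=-5/3, b=Δ0−h0·(2M0+M1)/6=14/3
seg 1: a=1, c=M1/2=-5, d=(M2−M1)/(6·1)=10/3, b=Δ1−h1·(2M1+M2)/6=-1/3
seg 2: a=-1, c=M2/2=5, d=(M3−M2)/(6·1)=-5/3, b=Δ2−h2·(2M2+M3)/6=-1/3
t_q=9/4 → seg 2, τ=1/4; S=-1+-1/3·τ+5·τ²+-5/3·τ³=-51/64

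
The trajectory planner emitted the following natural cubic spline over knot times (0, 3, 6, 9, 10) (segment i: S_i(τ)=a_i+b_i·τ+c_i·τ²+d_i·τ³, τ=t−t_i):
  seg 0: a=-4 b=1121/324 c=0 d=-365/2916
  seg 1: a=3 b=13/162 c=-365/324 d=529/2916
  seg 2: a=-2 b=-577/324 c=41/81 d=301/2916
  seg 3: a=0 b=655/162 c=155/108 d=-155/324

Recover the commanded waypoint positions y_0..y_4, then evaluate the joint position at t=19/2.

y_0 = S_0(0) = a_0 = -4
y_1 = S_1(0) = a_1 = 3
y_2 = S_2(0) = a_2 = -2
y_3 = S_3(0) = a_3 = 0
y_4 = S_3(1) = 5
t_q=19/2 is in segment 3 (τ=1/2); S_3(τ)=2005/864

y_0=-4 y_1=3 y_2=-2 y_3=0 y_4=5
S(19/2) = 2005/864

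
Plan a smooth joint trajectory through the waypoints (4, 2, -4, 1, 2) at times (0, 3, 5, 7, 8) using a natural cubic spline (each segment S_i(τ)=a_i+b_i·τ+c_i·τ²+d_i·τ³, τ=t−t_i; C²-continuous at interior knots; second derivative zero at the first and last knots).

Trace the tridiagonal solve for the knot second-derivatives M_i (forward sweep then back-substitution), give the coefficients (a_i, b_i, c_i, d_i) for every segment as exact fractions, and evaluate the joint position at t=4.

  seg 0: a=4 b=185/312 c=0 d=-131/936
  seg 1: a=2 b=-497/156 c=-131/104 d=211/312
  seg 2: a=-4 b=-17/156 c=291/104 d=-233/312
  seg 3: a=1 b=331/156 c=-175/104 d=175/312
S(4) = -23/13

Δ: Δ0=-2/3, Δ1=-3, Δ2=5/2, Δ3=1
row 1: diag=10, rhs=-14; c'=1/5, d'=-7/5
row 2: denom=8−2·1/5=38/5; d'=(33−2·-7/5)/(38/5)=179/38
row 3: denom=6−2·5/19=104/19; d'=(-9−2·179/38)/(104/19)=-175/52
back: M3=-175/52
back: M2=179/38−5/19·-175/52=291/52
back: M1=-7/5−1/5·291/52=-131/52
M: M0=0, M1=-131/52, M2=291/52, M3=-175/52, M4=0
seg 0: a=4, c=M0/2=0, d=(M1−M0)/(6·3)=-131/936, b=Δ0−h0·(2M0+M1)/6=185/312
seg 1: a=2, c=M1/2=-131/104, d=(M2−M1)/(6·2)=211/312, b=Δ1−h1·(2M1+M2)/6=-497/156
seg 2: a=-4, c=M2/2=291/104, d=(M3−M2)/(6·2)=-233/312, b=Δ2−h2·(2M2+M3)/6=-17/156
seg 3: a=1, c=M3/2=-175/104, d=(M4−M3)/(6·1)=175/312, b=Δ3−h3·(2M3+M4)/6=331/156
t_q=4 → seg 1, τ=1; S=2+-497/156·τ+-131/104·τ²+211/312·τ³=-23/13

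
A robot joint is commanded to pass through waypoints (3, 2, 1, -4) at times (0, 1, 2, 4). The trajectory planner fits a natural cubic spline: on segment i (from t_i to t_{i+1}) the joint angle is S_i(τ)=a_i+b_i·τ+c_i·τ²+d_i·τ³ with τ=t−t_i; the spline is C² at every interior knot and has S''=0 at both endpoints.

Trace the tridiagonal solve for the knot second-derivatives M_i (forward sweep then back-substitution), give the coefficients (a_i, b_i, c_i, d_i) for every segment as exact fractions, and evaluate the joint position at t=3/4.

Δ: Δ0=-1, Δ1=-1, Δ2=-5/2
row 1: diag=4, rhs=0; c'=1/4, d'=0
row 2: denom=6−1·1/4=23/4; d'=(-9−1·0)/(23/4)=-36/23
back: M2=-36/23
back: M1=0−1/4·-36/23=9/23
M: M0=0, M1=9/23, M2=-36/23, M3=0
seg 0: a=3, c=M0/2=0, d=(M1−M0)/(6·1)=3/46, b=Δ0−h0·(2M0+M1)/6=-49/46
seg 1: a=2, c=M1/2=9/46, d=(M2−M1)/(6·1)=-15/46, b=Δ1−h1·(2M1+M2)/6=-20/23
seg 2: a=1, c=M2/2=-18/23, d=(M3−M2)/(6·2)=3/23, b=Δ2−h2·(2M2+M3)/6=-67/46
t_q=3/4 → seg 0, τ=3/4; S=3+-49/46·τ+0·τ²+3/46·τ³=6561/2944

  seg 0: a=3 b=-49/46 c=0 d=3/46
  seg 1: a=2 b=-20/23 c=9/46 d=-15/46
  seg 2: a=1 b=-67/46 c=-18/23 d=3/23
S(3/4) = 6561/2944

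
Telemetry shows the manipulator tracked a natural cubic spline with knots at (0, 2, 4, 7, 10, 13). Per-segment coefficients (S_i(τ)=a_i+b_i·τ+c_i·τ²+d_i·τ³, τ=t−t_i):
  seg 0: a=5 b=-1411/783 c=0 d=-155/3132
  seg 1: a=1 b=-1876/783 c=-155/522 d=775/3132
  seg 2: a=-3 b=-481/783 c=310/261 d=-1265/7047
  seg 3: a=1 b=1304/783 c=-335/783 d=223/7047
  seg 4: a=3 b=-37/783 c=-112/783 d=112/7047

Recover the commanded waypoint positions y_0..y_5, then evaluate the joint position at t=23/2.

y_0=5 y_1=1 y_2=-3 y_3=1 y_4=3 y_5=2
S(23/2) = 463/174

y_0 = S_0(0) = a_0 = 5
y_1 = S_1(0) = a_1 = 1
y_2 = S_2(0) = a_2 = -3
y_3 = S_3(0) = a_3 = 1
y_4 = S_4(0) = a_4 = 3
y_5 = S_4(3) = 2
t_q=23/2 is in segment 4 (τ=3/2); S_4(τ)=463/174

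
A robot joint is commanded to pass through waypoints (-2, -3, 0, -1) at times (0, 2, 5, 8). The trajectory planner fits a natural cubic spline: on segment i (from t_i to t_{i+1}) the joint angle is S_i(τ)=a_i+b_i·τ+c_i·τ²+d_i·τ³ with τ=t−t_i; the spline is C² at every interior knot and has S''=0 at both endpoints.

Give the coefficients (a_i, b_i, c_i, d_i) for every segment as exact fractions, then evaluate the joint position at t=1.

  seg 0: a=-2 b=-199/222 c=0 d=11/111
  seg 1: a=-3 b=65/222 c=22/37 d=-239/1998
  seg 2: a=0 b=70/111 c=-107/222 d=107/1998
S(1) = -207/74

Δ: Δ0=-1/2, Δ1=1, Δ2=-1/3
row 1: diag=10, rhs=9; c'=3/10, d'=9/10
row 2: denom=12−3·3/10=111/10; d'=(-8−3·9/10)/(111/10)=-107/111
back: M2=-107/111
back: M1=9/10−3/10·-107/111=44/37
M: M0=0, M1=44/37, M2=-107/111, M3=0
seg 0: a=-2, c=M0/2=0, d=(M1−M0)/(6·2)=11/111, b=Δ0−h0·(2M0+M1)/6=-199/222
seg 1: a=-3, c=M1/2=22/37, d=(M2−M1)/(6·3)=-239/1998, b=Δ1−h1·(2M1+M2)/6=65/222
seg 2: a=0, c=M2/2=-107/222, d=(M3−M2)/(6·3)=107/1998, b=Δ2−h2·(2M2+M3)/6=70/111
t_q=1 → seg 0, τ=1; S=-2+-199/222·τ+0·τ²+11/111·τ³=-207/74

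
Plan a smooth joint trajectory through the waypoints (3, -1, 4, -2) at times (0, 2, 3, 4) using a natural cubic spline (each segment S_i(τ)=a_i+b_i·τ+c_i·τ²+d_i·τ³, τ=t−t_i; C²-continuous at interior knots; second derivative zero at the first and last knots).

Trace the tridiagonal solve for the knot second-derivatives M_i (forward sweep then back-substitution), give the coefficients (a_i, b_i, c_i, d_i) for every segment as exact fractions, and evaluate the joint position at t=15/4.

Δ: Δ0=-2, Δ1=5, Δ2=-6
row 1: diag=6, rhs=42; c'=1/6, d'=7
row 2: denom=4−1·1/6=23/6; d'=(-66−1·7)/(23/6)=-438/23
back: M2=-438/23
back: M1=7−1/6·-438/23=234/23
M: M0=0, M1=234/23, M2=-438/23, M3=0
seg 0: a=3, c=M0/2=0, d=(M1−M0)/(6·2)=39/46, b=Δ0−h0·(2M0+M1)/6=-124/23
seg 1: a=-1, c=M1/2=117/23, d=(M2−M1)/(6·1)=-112/23, b=Δ1−h1·(2M1+M2)/6=110/23
seg 2: a=4, c=M2/2=-219/23, d=(M3−M2)/(6·1)=73/23, b=Δ2−h2·(2M2+M3)/6=8/23
t_q=15/4 → seg 2, τ=3/4; S=4+8/23·τ+-219/23·τ²+73/23·τ³=359/1472

  seg 0: a=3 b=-124/23 c=0 d=39/46
  seg 1: a=-1 b=110/23 c=117/23 d=-112/23
  seg 2: a=4 b=8/23 c=-219/23 d=73/23
S(15/4) = 359/1472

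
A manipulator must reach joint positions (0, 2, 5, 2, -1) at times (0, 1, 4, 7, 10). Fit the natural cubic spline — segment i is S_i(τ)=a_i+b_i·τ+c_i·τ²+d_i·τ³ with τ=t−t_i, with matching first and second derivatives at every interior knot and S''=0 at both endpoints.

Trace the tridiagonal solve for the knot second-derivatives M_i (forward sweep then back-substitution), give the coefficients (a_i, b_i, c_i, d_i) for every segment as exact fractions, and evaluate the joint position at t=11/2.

  seg 0: a=0 b=223/108 c=0 d=-7/108
  seg 1: a=2 b=101/54 c=-7/36 d=-31/972
  seg 2: a=5 b=-17/108 c=-13/27 d=65/972
  seg 3: a=2 b=-67/54 c=13/108 d=-13/972
S(11/2) = 125/32

Δ: Δ0=2, Δ1=1, Δ2=-1, Δ3=-1
row 1: diag=8, rhs=-6; c'=3/8, d'=-3/4
row 2: denom=12−3·3/8=87/8; d'=(-12−3·-3/4)/(87/8)=-26/29
row 3: denom=12−3·8/29=324/29; d'=(0−3·-26/29)/(324/29)=13/54
back: M3=13/54
back: M2=-26/29−8/29·13/54=-26/27
back: M1=-3/4−3/8·-26/27=-7/18
M: M0=0, M1=-7/18, M2=-26/27, M3=13/54, M4=0
seg 0: a=0, c=M0/2=0, d=(M1−M0)/(6·1)=-7/108, b=Δ0−h0·(2M0+M1)/6=223/108
seg 1: a=2, c=M1/2=-7/36, d=(M2−M1)/(6·3)=-31/972, b=Δ1−h1·(2M1+M2)/6=101/54
seg 2: a=5, c=M2/2=-13/27, d=(M3−M2)/(6·3)=65/972, b=Δ2−h2·(2M2+M3)/6=-17/108
seg 3: a=2, c=M3/2=13/108, d=(M4−M3)/(6·3)=-13/972, b=Δ3−h3·(2M3+M4)/6=-67/54
t_q=11/2 → seg 2, τ=3/2; S=5+-17/108·τ+-13/27·τ²+65/972·τ³=125/32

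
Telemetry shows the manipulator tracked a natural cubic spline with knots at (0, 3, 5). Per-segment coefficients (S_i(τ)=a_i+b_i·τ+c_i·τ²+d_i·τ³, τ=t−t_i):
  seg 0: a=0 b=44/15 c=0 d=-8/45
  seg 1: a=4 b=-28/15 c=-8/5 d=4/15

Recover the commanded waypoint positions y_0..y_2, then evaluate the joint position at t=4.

y_0 = S_0(0) = a_0 = 0
y_1 = S_1(0) = a_1 = 4
y_2 = S_1(2) = -4
t_q=4 is in segment 1 (τ=1); S_1(τ)=4/5

y_0=0 y_1=4 y_2=-4
S(4) = 4/5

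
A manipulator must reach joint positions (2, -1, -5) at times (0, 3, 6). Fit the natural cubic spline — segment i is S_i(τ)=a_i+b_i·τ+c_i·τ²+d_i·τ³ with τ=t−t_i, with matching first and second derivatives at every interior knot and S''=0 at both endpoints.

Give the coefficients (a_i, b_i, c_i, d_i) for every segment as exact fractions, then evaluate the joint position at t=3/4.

Δ: Δ0=-1, Δ1=-4/3
row 1: diag=12, rhs=-2; c'=1/4, d'=-1/6
back: M1=-1/6
M: M0=0, M1=-1/6, M2=0
seg 0: a=2, c=M0/2=0, d=(M1−M0)/(6·3)=-1/108, b=Δ0−h0·(2M0+M1)/6=-11/12
seg 1: a=-1, c=M1/2=-1/12, d=(M2−M1)/(6·3)=1/108, b=Δ1−h1·(2M1+M2)/6=-7/6
t_q=3/4 → seg 0, τ=3/4; S=2+-11/12·τ+0·τ²+-1/108·τ³=335/256

  seg 0: a=2 b=-11/12 c=0 d=-1/108
  seg 1: a=-1 b=-7/6 c=-1/12 d=1/108
S(3/4) = 335/256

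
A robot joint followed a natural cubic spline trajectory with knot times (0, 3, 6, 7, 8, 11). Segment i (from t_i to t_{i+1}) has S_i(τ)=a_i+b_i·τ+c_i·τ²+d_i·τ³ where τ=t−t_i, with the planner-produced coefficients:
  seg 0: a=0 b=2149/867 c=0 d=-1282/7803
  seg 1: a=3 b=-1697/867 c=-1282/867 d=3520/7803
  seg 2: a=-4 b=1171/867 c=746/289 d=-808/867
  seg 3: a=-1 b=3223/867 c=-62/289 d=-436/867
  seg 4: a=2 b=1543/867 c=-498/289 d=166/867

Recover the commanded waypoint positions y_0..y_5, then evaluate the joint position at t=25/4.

y_0=0 y_1=3 y_2=-4 y_3=-1 y_4=2 y_5=-3
S(25/4) = -1016/289

y_0 = S_0(0) = a_0 = 0
y_1 = S_1(0) = a_1 = 3
y_2 = S_2(0) = a_2 = -4
y_3 = S_3(0) = a_3 = -1
y_4 = S_4(0) = a_4 = 2
y_5 = S_4(3) = -3
t_q=25/4 is in segment 2 (τ=1/4); S_2(τ)=-1016/289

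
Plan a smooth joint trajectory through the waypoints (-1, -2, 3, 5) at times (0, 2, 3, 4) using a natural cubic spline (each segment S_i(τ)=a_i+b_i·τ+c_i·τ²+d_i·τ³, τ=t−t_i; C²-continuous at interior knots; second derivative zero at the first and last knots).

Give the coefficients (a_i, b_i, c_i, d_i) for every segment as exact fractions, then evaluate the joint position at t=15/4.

  seg 0: a=-1 b=-123/46 c=0 d=25/46
  seg 1: a=-2 b=177/46 c=75/23 d=-97/46
  seg 2: a=3 b=93/23 c=-141/46 d=47/46
S(15/4) = 13953/2944

Δ: Δ0=-1/2, Δ1=5, Δ2=2
row 1: diag=6, rhs=33; c'=1/6, d'=11/2
row 2: denom=4−1·1/6=23/6; d'=(-18−1·11/2)/(23/6)=-141/23
back: M2=-141/23
back: M1=11/2−1/6·-141/23=150/23
M: M0=0, M1=150/23, M2=-141/23, M3=0
seg 0: a=-1, c=M0/2=0, d=(M1−M0)/(6·2)=25/46, b=Δ0−h0·(2M0+M1)/6=-123/46
seg 1: a=-2, c=M1/2=75/23, d=(M2−M1)/(6·1)=-97/46, b=Δ1−h1·(2M1+M2)/6=177/46
seg 2: a=3, c=M2/2=-141/46, d=(M3−M2)/(6·1)=47/46, b=Δ2−h2·(2M2+M3)/6=93/23
t_q=15/4 → seg 2, τ=3/4; S=3+93/23·τ+-141/46·τ²+47/46·τ³=13953/2944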